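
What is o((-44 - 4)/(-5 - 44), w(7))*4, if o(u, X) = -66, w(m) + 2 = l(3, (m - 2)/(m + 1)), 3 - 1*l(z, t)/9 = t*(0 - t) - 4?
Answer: -264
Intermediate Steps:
l(z, t) = 63 + 9*t² (l(z, t) = 27 - 9*(t*(0 - t) - 4) = 27 - 9*(t*(-t) - 4) = 27 - 9*(-t² - 4) = 27 - 9*(-4 - t²) = 27 + (36 + 9*t²) = 63 + 9*t²)
w(m) = 61 + 9*(-2 + m)²/(1 + m)² (w(m) = -2 + (63 + 9*((m - 2)/(m + 1))²) = -2 + (63 + 9*((-2 + m)/(1 + m))²) = -2 + (63 + 9*((-2 + m)²/(1 + m)²)) = -2 + (63 + 9*(-2 + m)²/(1 + m)²) = 61 + 9*(-2 + m)²/(1 + m)²)
o((-44 - 4)/(-5 - 44), w(7))*4 = -66*4 = -264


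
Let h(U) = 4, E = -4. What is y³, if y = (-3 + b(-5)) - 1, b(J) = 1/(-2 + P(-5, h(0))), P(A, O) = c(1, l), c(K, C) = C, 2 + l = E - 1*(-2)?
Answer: -15625/216 ≈ -72.338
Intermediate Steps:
l = -4 (l = -2 + (-4 - 1*(-2)) = -2 + (-4 + 2) = -2 - 2 = -4)
P(A, O) = -4
b(J) = -⅙ (b(J) = 1/(-2 - 4) = 1/(-6) = -⅙)
y = -25/6 (y = (-3 - ⅙) - 1 = -19/6 - 1 = -25/6 ≈ -4.1667)
y³ = (-25/6)³ = -15625/216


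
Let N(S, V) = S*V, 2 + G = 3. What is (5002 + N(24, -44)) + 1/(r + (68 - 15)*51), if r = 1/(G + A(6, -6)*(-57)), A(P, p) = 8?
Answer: 4853043799/1229864 ≈ 3946.0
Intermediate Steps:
G = 1 (G = -2 + 3 = 1)
r = -1/455 (r = 1/(1 + 8*(-57)) = 1/(1 - 456) = 1/(-455) = -1/455 ≈ -0.0021978)
(5002 + N(24, -44)) + 1/(r + (68 - 15)*51) = (5002 + 24*(-44)) + 1/(-1/455 + (68 - 15)*51) = (5002 - 1056) + 1/(-1/455 + 53*51) = 3946 + 1/(-1/455 + 2703) = 3946 + 1/(1229864/455) = 3946 + 455/1229864 = 4853043799/1229864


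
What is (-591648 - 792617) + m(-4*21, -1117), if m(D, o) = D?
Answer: -1384349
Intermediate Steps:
(-591648 - 792617) + m(-4*21, -1117) = (-591648 - 792617) - 4*21 = -1384265 - 84 = -1384349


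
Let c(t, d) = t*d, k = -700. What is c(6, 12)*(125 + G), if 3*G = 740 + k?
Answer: 9960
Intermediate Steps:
c(t, d) = d*t
G = 40/3 (G = (740 - 700)/3 = (⅓)*40 = 40/3 ≈ 13.333)
c(6, 12)*(125 + G) = (12*6)*(125 + 40/3) = 72*(415/3) = 9960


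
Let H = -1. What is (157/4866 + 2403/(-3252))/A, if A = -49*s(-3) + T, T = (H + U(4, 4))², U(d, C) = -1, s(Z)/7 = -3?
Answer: -1863739/2724405276 ≈ -0.00068409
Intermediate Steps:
s(Z) = -21 (s(Z) = 7*(-3) = -21)
T = 4 (T = (-1 - 1)² = (-2)² = 4)
A = 1033 (A = -49*(-21) + 4 = 1029 + 4 = 1033)
(157/4866 + 2403/(-3252))/A = (157/4866 + 2403/(-3252))/1033 = (157*(1/4866) + 2403*(-1/3252))*(1/1033) = (157/4866 - 801/1084)*(1/1033) = -1863739/2637372*1/1033 = -1863739/2724405276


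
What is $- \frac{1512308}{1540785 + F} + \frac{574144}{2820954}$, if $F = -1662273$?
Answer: $\frac{180662621171}{14279669148} \approx 12.652$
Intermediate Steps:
$- \frac{1512308}{1540785 + F} + \frac{574144}{2820954} = - \frac{1512308}{1540785 - 1662273} + \frac{574144}{2820954} = - \frac{1512308}{-121488} + 574144 \cdot \frac{1}{2820954} = \left(-1512308\right) \left(- \frac{1}{121488}\right) + \frac{287072}{1410477} = \frac{378077}{30372} + \frac{287072}{1410477} = \frac{180662621171}{14279669148}$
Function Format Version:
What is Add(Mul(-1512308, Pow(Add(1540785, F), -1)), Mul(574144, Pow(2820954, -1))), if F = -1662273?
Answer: Rational(180662621171, 14279669148) ≈ 12.652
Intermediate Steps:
Add(Mul(-1512308, Pow(Add(1540785, F), -1)), Mul(574144, Pow(2820954, -1))) = Add(Mul(-1512308, Pow(Add(1540785, -1662273), -1)), Mul(574144, Pow(2820954, -1))) = Add(Mul(-1512308, Pow(-121488, -1)), Mul(574144, Rational(1, 2820954))) = Add(Mul(-1512308, Rational(-1, 121488)), Rational(287072, 1410477)) = Add(Rational(378077, 30372), Rational(287072, 1410477)) = Rational(180662621171, 14279669148)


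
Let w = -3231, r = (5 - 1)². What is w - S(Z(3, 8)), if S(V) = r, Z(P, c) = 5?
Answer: -3247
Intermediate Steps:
r = 16 (r = 4² = 16)
S(V) = 16
w - S(Z(3, 8)) = -3231 - 1*16 = -3231 - 16 = -3247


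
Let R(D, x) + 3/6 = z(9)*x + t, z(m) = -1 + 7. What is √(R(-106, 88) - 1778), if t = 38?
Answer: 5*I*√194/2 ≈ 34.821*I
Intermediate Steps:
z(m) = 6
R(D, x) = 75/2 + 6*x (R(D, x) = -½ + (6*x + 38) = -½ + (38 + 6*x) = 75/2 + 6*x)
√(R(-106, 88) - 1778) = √((75/2 + 6*88) - 1778) = √((75/2 + 528) - 1778) = √(1131/2 - 1778) = √(-2425/2) = 5*I*√194/2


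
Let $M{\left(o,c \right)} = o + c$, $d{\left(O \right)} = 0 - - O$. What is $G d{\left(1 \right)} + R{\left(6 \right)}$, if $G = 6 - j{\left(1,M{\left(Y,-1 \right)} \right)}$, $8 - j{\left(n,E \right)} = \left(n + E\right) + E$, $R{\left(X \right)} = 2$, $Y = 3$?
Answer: $5$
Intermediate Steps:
$d{\left(O \right)} = O$ ($d{\left(O \right)} = 0 + O = O$)
$M{\left(o,c \right)} = c + o$
$j{\left(n,E \right)} = 8 - n - 2 E$ ($j{\left(n,E \right)} = 8 - \left(\left(n + E\right) + E\right) = 8 - \left(\left(E + n\right) + E\right) = 8 - \left(n + 2 E\right) = 8 - n - 2 E$)
$G = 3$ ($G = 6 - \left(8 - 1 - 2 \left(-1 + 3\right)\right) = 6 - \left(8 - 1 - 4\right) = 6 - 3 = 3$)
$G d{\left(1 \right)} + R{\left(6 \right)} = 3 \cdot 1 + 2 = 3 + 2 = 5$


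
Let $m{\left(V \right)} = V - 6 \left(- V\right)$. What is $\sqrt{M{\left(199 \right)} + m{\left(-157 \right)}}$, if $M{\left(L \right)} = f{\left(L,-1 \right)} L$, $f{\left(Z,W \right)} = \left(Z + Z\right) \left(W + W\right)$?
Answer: $i \sqrt{159503} \approx 399.38 i$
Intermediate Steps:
$m{\left(V \right)} = 7 V$ ($m{\left(V \right)} = V + 6 V = 7 V$)
$f{\left(Z,W \right)} = 4 W Z$ ($f{\left(Z,W \right)} = 2 Z 2 W = 4 W Z$)
$M{\left(L \right)} = - 4 L^{2}$ ($M{\left(L \right)} = 4 \left(-1\right) L L = - 4 L L = - 4 L^{2}$)
$\sqrt{M{\left(199 \right)} + m{\left(-157 \right)}} = \sqrt{- 4 \cdot 199^{2} + 7 \left(-157\right)} = \sqrt{\left(-4\right) 39601 - 1099} = \sqrt{-158404 - 1099} = \sqrt{-159503} = i \sqrt{159503}$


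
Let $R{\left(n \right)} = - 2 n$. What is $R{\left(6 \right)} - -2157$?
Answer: $2145$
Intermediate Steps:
$R{\left(6 \right)} - -2157 = \left(-2\right) 6 - -2157 = -12 + 2157 = 2145$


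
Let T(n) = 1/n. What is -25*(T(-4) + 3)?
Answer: -275/4 ≈ -68.750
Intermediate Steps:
T(n) = 1/n
-25*(T(-4) + 3) = -25*(1/(-4) + 3) = -25*(-¼ + 3) = -25*11/4 = -275/4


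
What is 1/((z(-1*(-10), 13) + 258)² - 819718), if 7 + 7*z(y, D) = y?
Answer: -49/36893701 ≈ -1.3281e-6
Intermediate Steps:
z(y, D) = -1 + y/7
1/((z(-1*(-10), 13) + 258)² - 819718) = 1/(((-1 + (-1*(-10))/7) + 258)² - 819718) = 1/(((-1 + (⅐)*10) + 258)² - 819718) = 1/(((-1 + 10/7) + 258)² - 819718) = 1/((3/7 + 258)² - 819718) = 1/((1809/7)² - 819718) = 1/(3272481/49 - 819718) = 1/(-36893701/49) = -49/36893701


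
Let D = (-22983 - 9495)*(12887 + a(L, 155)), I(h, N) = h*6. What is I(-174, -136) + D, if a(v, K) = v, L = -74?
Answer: -416141658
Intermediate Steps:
I(h, N) = 6*h
D = -416140614 (D = (-22983 - 9495)*(12887 - 74) = -32478*12813 = -416140614)
I(-174, -136) + D = 6*(-174) - 416140614 = -1044 - 416140614 = -416141658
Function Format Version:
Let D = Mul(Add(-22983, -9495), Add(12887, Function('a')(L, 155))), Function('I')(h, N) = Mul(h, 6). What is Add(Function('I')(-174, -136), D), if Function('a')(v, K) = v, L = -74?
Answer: -416141658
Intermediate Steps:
Function('I')(h, N) = Mul(6, h)
D = -416140614 (D = Mul(Add(-22983, -9495), Add(12887, -74)) = Mul(-32478, 12813) = -416140614)
Add(Function('I')(-174, -136), D) = Add(Mul(6, -174), -416140614) = Add(-1044, -416140614) = -416141658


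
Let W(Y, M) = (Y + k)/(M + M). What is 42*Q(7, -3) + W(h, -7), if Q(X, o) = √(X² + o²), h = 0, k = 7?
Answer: -½ + 42*√58 ≈ 319.36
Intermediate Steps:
W(Y, M) = (7 + Y)/(2*M) (W(Y, M) = (Y + 7)/(M + M) = (7 + Y)/((2*M)) = (7 + Y)*(1/(2*M)) = (7 + Y)/(2*M))
42*Q(7, -3) + W(h, -7) = 42*√(7² + (-3)²) + (½)*(7 + 0)/(-7) = 42*√(49 + 9) + (½)*(-⅐)*7 = 42*√58 - ½ = -½ + 42*√58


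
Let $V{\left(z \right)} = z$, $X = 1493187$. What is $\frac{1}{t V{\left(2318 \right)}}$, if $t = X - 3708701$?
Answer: $- \frac{1}{5135561452} \approx -1.9472 \cdot 10^{-10}$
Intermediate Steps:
$t = -2215514$ ($t = 1493187 - 3708701 = -2215514$)
$\frac{1}{t V{\left(2318 \right)}} = \frac{1}{\left(-2215514\right) 2318} = \left(- \frac{1}{2215514}\right) \frac{1}{2318} = - \frac{1}{5135561452}$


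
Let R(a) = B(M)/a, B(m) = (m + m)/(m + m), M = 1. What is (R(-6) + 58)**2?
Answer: 120409/36 ≈ 3344.7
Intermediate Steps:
B(m) = 1 (B(m) = (2*m)/((2*m)) = (2*m)*(1/(2*m)) = 1)
R(a) = 1/a
(R(-6) + 58)**2 = (1/(-6) + 58)**2 = (-1/6 + 58)**2 = (347/6)**2 = 120409/36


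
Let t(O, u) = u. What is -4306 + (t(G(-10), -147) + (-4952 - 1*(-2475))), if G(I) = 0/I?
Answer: -6930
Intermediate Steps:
G(I) = 0
-4306 + (t(G(-10), -147) + (-4952 - 1*(-2475))) = -4306 + (-147 + (-4952 - 1*(-2475))) = -4306 + (-147 + (-4952 + 2475)) = -4306 + (-147 - 2477) = -4306 - 2624 = -6930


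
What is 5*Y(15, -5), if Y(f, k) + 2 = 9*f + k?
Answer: 640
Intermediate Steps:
Y(f, k) = -2 + k + 9*f (Y(f, k) = -2 + (9*f + k) = -2 + (k + 9*f) = -2 + k + 9*f)
5*Y(15, -5) = 5*(-2 - 5 + 9*15) = 5*(-2 - 5 + 135) = 5*128 = 640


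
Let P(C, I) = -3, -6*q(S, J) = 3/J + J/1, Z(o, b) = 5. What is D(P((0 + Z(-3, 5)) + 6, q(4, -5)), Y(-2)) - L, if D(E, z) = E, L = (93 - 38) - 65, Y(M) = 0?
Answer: 7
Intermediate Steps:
L = -10 (L = 55 - 65 = -10)
q(S, J) = -1/(2*J) - J/6 (q(S, J) = -(3/J + J/1)/6 = -(3/J + J*1)/6 = -(3/J + J)/6 = -(J + 3/J)/6 = -1/(2*J) - J/6)
D(P((0 + Z(-3, 5)) + 6, q(4, -5)), Y(-2)) - L = -3 - 1*(-10) = -3 + 10 = 7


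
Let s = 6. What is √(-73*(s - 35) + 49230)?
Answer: √51347 ≈ 226.60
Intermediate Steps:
√(-73*(s - 35) + 49230) = √(-73*(6 - 35) + 49230) = √(-73*(-29) + 49230) = √(2117 + 49230) = √51347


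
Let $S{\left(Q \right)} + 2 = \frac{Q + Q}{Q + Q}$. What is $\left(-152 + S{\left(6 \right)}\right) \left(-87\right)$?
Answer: $13311$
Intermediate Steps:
$S{\left(Q \right)} = -1$ ($S{\left(Q \right)} = -2 + \frac{Q + Q}{Q + Q} = -2 + \frac{2 Q}{2 Q} = -2 + 2 Q \frac{1}{2 Q} = -2 + 1 = -1$)
$\left(-152 + S{\left(6 \right)}\right) \left(-87\right) = \left(-152 - 1\right) \left(-87\right) = \left(-153\right) \left(-87\right) = 13311$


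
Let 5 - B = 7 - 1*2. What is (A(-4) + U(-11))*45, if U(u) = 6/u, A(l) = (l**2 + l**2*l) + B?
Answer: -24030/11 ≈ -2184.5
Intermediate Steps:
B = 0 (B = 5 - (7 - 1*2) = 5 - (7 - 2) = 5 - 1*5 = 5 - 5 = 0)
A(l) = l**2 + l**3 (A(l) = (l**2 + l**2*l) + 0 = (l**2 + l**3) + 0 = l**2 + l**3)
(A(-4) + U(-11))*45 = ((-4)**2*(1 - 4) + 6/(-11))*45 = (16*(-3) + 6*(-1/11))*45 = (-48 - 6/11)*45 = -534/11*45 = -24030/11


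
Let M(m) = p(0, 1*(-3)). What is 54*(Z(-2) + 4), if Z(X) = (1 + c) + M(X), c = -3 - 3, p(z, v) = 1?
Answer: 0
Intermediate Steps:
M(m) = 1
c = -6
Z(X) = -4 (Z(X) = (1 - 6) + 1 = -5 + 1 = -4)
54*(Z(-2) + 4) = 54*(-4 + 4) = 54*0 = 0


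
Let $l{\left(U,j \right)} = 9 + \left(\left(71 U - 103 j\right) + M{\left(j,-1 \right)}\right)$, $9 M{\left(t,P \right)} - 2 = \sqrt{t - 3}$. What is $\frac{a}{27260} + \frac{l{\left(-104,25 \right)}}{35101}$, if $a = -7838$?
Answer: $- \frac{2458586611}{4305839670} + \frac{\sqrt{22}}{315909} \approx -0.57097$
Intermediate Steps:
$M{\left(t,P \right)} = \frac{2}{9} + \frac{\sqrt{-3 + t}}{9}$ ($M{\left(t,P \right)} = \frac{2}{9} + \frac{\sqrt{t - 3}}{9} = \frac{2}{9} + \frac{\sqrt{-3 + t}}{9}$)
$l{\left(U,j \right)} = \frac{83}{9} - 103 j + 71 U + \frac{\sqrt{-3 + j}}{9}$ ($l{\left(U,j \right)} = 9 + \left(\left(71 U - 103 j\right) + \left(\frac{2}{9} + \frac{\sqrt{-3 + j}}{9}\right)\right) = 9 + \left(\left(- 103 j + 71 U\right) + \left(\frac{2}{9} + \frac{\sqrt{-3 + j}}{9}\right)\right) = 9 + \left(\frac{2}{9} - 103 j + 71 U + \frac{\sqrt{-3 + j}}{9}\right) = \frac{83}{9} - 103 j + 71 U + \frac{\sqrt{-3 + j}}{9}$)
$\frac{a}{27260} + \frac{l{\left(-104,25 \right)}}{35101} = - \frac{7838}{27260} + \frac{\frac{83}{9} - 2575 + 71 \left(-104\right) + \frac{\sqrt{-3 + 25}}{9}}{35101} = \left(-7838\right) \frac{1}{27260} + \left(\frac{83}{9} - 2575 - 7384 + \frac{\sqrt{22}}{9}\right) \frac{1}{35101} = - \frac{3919}{13630} + \left(- \frac{89548}{9} + \frac{\sqrt{22}}{9}\right) \frac{1}{35101} = - \frac{3919}{13630} - \left(\frac{89548}{315909} - \frac{\sqrt{22}}{315909}\right) = - \frac{2458586611}{4305839670} + \frac{\sqrt{22}}{315909}$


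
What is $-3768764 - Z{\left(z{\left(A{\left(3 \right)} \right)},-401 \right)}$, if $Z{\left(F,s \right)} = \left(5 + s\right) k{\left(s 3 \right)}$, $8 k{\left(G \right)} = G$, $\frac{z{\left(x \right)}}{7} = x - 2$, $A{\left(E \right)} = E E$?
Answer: $- \frac{7656625}{2} \approx -3.8283 \cdot 10^{6}$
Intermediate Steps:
$A{\left(E \right)} = E^{2}$
$z{\left(x \right)} = -14 + 7 x$ ($z{\left(x \right)} = 7 \left(x - 2\right) = 7 \left(-2 + x\right) = -14 + 7 x$)
$k{\left(G \right)} = \frac{G}{8}$
$Z{\left(F,s \right)} = \frac{3 s \left(5 + s\right)}{8}$ ($Z{\left(F,s \right)} = \left(5 + s\right) \frac{s 3}{8} = \left(5 + s\right) \frac{3 s}{8} = \frac{3 s \left(5 + s\right)}{8}$)
$-3768764 - Z{\left(z{\left(A{\left(3 \right)} \right)},-401 \right)} = -3768764 - \frac{3}{8} \left(-401\right) \left(5 - 401\right) = -3768764 - \frac{3}{8} \left(-401\right) \left(-396\right) = -3768764 - \frac{119097}{2} = - \frac{7656625}{2}$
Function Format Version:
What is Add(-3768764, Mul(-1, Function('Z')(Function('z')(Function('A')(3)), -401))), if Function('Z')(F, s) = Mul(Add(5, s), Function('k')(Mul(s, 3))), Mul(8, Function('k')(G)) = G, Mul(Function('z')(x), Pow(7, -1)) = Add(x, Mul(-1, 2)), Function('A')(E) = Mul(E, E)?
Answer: Rational(-7656625, 2) ≈ -3.8283e+6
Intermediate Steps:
Function('A')(E) = Pow(E, 2)
Function('z')(x) = Add(-14, Mul(7, x)) (Function('z')(x) = Mul(7, Add(x, Mul(-1, 2))) = Mul(7, Add(x, -2)) = Mul(7, Add(-2, x)) = Add(-14, Mul(7, x)))
Function('k')(G) = Mul(Rational(1, 8), G)
Function('Z')(F, s) = Mul(Rational(3, 8), s, Add(5, s)) (Function('Z')(F, s) = Mul(Add(5, s), Mul(Rational(1, 8), Mul(s, 3))) = Mul(Add(5, s), Mul(Rational(1, 8), Mul(3, s))) = Mul(Add(5, s), Mul(Rational(3, 8), s)) = Mul(Rational(3, 8), s, Add(5, s)))
Add(-3768764, Mul(-1, Function('Z')(Function('z')(Function('A')(3)), -401))) = Add(-3768764, Mul(-1, Mul(Rational(3, 8), -401, Add(5, -401)))) = Add(-3768764, Mul(-1, Mul(Rational(3, 8), -401, -396))) = Add(-3768764, Mul(-1, Rational(119097, 2))) = Add(-3768764, Rational(-119097, 2)) = Rational(-7656625, 2)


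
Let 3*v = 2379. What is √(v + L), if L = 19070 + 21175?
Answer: 17*√142 ≈ 202.58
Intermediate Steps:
v = 793 (v = (⅓)*2379 = 793)
L = 40245
√(v + L) = √(793 + 40245) = √41038 = 17*√142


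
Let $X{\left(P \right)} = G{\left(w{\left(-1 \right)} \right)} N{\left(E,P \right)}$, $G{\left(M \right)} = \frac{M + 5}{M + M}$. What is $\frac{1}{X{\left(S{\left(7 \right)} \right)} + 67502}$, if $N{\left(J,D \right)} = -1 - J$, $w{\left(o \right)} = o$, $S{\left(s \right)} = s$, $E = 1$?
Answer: $\frac{1}{67506} \approx 1.4814 \cdot 10^{-5}$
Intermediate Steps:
$G{\left(M \right)} = \frac{5 + M}{2 M}$
$X{\left(P \right)} = 4$ ($X{\left(P \right)} = \frac{5 - 1}{2 \left(-1\right)} \left(-1 - 1\right) = \frac{1}{2} \left(-1\right) 4 \left(-1 - 1\right) = \left(-2\right) \left(-2\right) = 4$)
$\frac{1}{X{\left(S{\left(7 \right)} \right)} + 67502} = \frac{1}{4 + 67502} = \frac{1}{67506}$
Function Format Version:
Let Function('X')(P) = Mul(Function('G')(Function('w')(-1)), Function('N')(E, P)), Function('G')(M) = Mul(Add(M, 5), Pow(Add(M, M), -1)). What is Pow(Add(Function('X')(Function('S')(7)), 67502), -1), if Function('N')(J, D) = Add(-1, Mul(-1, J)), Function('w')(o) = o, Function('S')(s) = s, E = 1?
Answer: Rational(1, 67506) ≈ 1.4814e-5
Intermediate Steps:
Function('G')(M) = Mul(Rational(1, 2), Pow(M, -1), Add(5, M)) (Function('G')(M) = Mul(Add(5, M), Pow(Mul(2, M), -1)) = Mul(Add(5, M), Mul(Rational(1, 2), Pow(M, -1))) = Mul(Rational(1, 2), Pow(M, -1), Add(5, M)))
Function('X')(P) = 4 (Function('X')(P) = Mul(Mul(Rational(1, 2), Pow(-1, -1), Add(5, -1)), Add(-1, Mul(-1, 1))) = Mul(Mul(Rational(1, 2), -1, 4), Add(-1, -1)) = Mul(-2, -2) = 4)
Pow(Add(Function('X')(Function('S')(7)), 67502), -1) = Pow(Add(4, 67502), -1) = Pow(67506, -1) = Rational(1, 67506)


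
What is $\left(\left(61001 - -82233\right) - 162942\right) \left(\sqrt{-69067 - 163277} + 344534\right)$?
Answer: $-6790076072 - 118248 i \sqrt{6454} \approx -6.7901 \cdot 10^{9} - 9.4997 \cdot 10^{6} i$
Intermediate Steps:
$\left(\left(61001 - -82233\right) - 162942\right) \left(\sqrt{-69067 - 163277} + 344534\right) = \left(\left(61001 + 82233\right) + \left(-202028 + 39086\right)\right) \left(\sqrt{-232344} + 344534\right) = \left(143234 - 162942\right) \left(6 i \sqrt{6454} + 344534\right) = - 19708 \left(344534 + 6 i \sqrt{6454}\right) = -6790076072 - 118248 i \sqrt{6454}$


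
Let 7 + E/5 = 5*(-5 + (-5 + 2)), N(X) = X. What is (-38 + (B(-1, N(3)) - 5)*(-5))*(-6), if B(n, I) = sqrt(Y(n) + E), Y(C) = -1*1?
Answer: 78 + 60*I*sqrt(59) ≈ 78.0 + 460.87*I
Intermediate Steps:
Y(C) = -1
E = -235 (E = -35 + 5*(5*(-5 + (-5 + 2))) = -35 + 5*(5*(-5 - 3)) = -35 + 5*(5*(-8)) = -35 + 5*(-40) = -35 - 200 = -235)
B(n, I) = 2*I*sqrt(59) (B(n, I) = sqrt(-1 - 235) = sqrt(-236) = 2*I*sqrt(59))
(-38 + (B(-1, N(3)) - 5)*(-5))*(-6) = (-38 + (2*I*sqrt(59) - 5)*(-5))*(-6) = (-38 + (-5 + 2*I*sqrt(59))*(-5))*(-6) = (-38 + (25 - 10*I*sqrt(59)))*(-6) = (-13 - 10*I*sqrt(59))*(-6) = 78 + 60*I*sqrt(59)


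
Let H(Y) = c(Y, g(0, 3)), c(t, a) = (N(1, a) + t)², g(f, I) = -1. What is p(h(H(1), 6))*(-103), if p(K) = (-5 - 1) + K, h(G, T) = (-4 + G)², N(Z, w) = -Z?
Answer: -1030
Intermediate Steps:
c(t, a) = (-1 + t)² (c(t, a) = (-1*1 + t)² = (-1 + t)²)
H(Y) = (-1 + Y)²
p(K) = -6 + K
p(h(H(1), 6))*(-103) = (-6 + (-4 + (-1 + 1)²)²)*(-103) = (-6 + (-4 + 0²)²)*(-103) = (-6 + (-4 + 0)²)*(-103) = (-6 + (-4)²)*(-103) = (-6 + 16)*(-103) = 10*(-103) = -1030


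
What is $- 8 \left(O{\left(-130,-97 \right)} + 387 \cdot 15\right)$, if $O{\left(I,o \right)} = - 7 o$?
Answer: $-51872$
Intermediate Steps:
$- 8 \left(O{\left(-130,-97 \right)} + 387 \cdot 15\right) = - 8 \left(\left(-7\right) \left(-97\right) + 387 \cdot 15\right) = - 8 \left(679 + 5805\right) = \left(-8\right) 6484 = -51872$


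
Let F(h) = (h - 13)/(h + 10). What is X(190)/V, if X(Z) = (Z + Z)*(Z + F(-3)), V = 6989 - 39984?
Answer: -99864/46193 ≈ -2.1619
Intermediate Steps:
F(h) = (-13 + h)/(10 + h)
V = -32995
X(Z) = 2*Z*(-16/7 + Z) (X(Z) = (Z + Z)*(Z + (-13 - 3)/(10 - 3)) = (2*Z)*(Z - 16/7) = (2*Z)*(-16/7 + Z) = 2*Z*(-16/7 + Z))
X(190)/V = ((2/7)*190*(-16 + 7*190))/(-32995) = ((2/7)*190*(-16 + 1330))*(-1/32995) = ((2/7)*190*1314)*(-1/32995) = (499320/7)*(-1/32995) = -99864/46193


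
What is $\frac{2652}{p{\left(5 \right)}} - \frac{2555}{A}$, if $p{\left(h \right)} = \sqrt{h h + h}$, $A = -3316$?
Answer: $\frac{2555}{3316} + \frac{442 \sqrt{30}}{5} \approx 484.96$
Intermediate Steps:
$p{\left(h \right)} = \sqrt{h + h^{2}}$ ($p{\left(h \right)} = \sqrt{h^{2} + h} = \sqrt{h + h^{2}}$)
$\frac{2652}{p{\left(5 \right)}} - \frac{2555}{A} = \frac{2652}{\sqrt{5 \left(1 + 5\right)}} - \frac{2555}{-3316} = \frac{2652}{\sqrt{5 \cdot 6}} - - \frac{2555}{3316} = \frac{2652}{\sqrt{30}} + \frac{2555}{3316} = 2652 \frac{\sqrt{30}}{30} + \frac{2555}{3316} = \frac{442 \sqrt{30}}{5} + \frac{2555}{3316} = \frac{2555}{3316} + \frac{442 \sqrt{30}}{5}$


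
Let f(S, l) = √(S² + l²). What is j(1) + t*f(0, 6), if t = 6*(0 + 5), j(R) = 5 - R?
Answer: 184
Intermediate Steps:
t = 30 (t = 6*5 = 30)
j(1) + t*f(0, 6) = (5 - 1*1) + 30*√(0² + 6²) = (5 - 1) + 30*√(0 + 36) = 4 + 30*√36 = 4 + 30*6 = 4 + 180 = 184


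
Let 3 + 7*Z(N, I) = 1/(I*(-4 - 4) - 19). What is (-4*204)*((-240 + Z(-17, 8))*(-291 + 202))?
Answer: -10144846560/581 ≈ -1.7461e+7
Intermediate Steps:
Z(N, I) = -3/7 + 1/(7*(-19 - 8*I)) (Z(N, I) = -3/7 + 1/(7*(I*(-4 - 4) - 19)) = -3/7 + 1/(7*(I*(-8) - 19)) = -3/7 + 1/(7*(-8*I - 19)) = -3/7 + 1/(7*(-19 - 8*I)))
(-4*204)*((-240 + Z(-17, 8))*(-291 + 202)) = (-4*204)*((-240 + 2*(-29 - 12*8)/(7*(19 + 8*8)))*(-291 + 202)) = -816*(-240 + 2*(-29 - 96)/(7*(19 + 64)))*(-89) = -816*(-240 + (2/7)*(-125)/83)*(-89) = -816*(-240 + (2/7)*(1/83)*(-125))*(-89) = -816*(-240 - 250/581)*(-89) = -(-113987040)*(-89)/581 = -816*12432410/581 = -10144846560/581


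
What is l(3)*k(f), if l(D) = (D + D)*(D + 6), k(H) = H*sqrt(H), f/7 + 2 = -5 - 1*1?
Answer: -6048*I*sqrt(14) ≈ -22630.0*I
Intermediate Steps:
f = -56 (f = -14 + 7*(-5 - 1*1) = -14 + 7*(-5 - 1) = -14 + 7*(-6) = -14 - 42 = -56)
k(H) = H**(3/2)
l(D) = 2*D*(6 + D) (l(D) = (2*D)*(6 + D) = 2*D*(6 + D))
l(3)*k(f) = (2*3*(6 + 3))*(-56)**(3/2) = (2*3*9)*(-112*I*sqrt(14)) = 54*(-112*I*sqrt(14)) = -6048*I*sqrt(14)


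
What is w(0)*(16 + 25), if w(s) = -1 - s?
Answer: -41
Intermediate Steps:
w(0)*(16 + 25) = (-1 - 1*0)*(16 + 25) = (-1 + 0)*41 = -1*41 = -41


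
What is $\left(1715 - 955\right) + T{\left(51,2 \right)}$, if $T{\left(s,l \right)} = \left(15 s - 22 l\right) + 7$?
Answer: $1488$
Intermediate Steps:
$T{\left(s,l \right)} = 7 - 22 l + 15 s$ ($T{\left(s,l \right)} = \left(- 22 l + 15 s\right) + 7 = 7 - 22 l + 15 s$)
$\left(1715 - 955\right) + T{\left(51,2 \right)} = \left(1715 - 955\right) + \left(7 - 44 + 15 \cdot 51\right) = 760 + \left(7 - 44 + 765\right) = 760 + 728 = 1488$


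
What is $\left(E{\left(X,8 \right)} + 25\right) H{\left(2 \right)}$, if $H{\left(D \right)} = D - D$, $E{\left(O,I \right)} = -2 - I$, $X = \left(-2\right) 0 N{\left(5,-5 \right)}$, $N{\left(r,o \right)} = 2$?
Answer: $0$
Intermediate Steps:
$X = 0$ ($X = \left(-2\right) 0 \cdot 2 = 0 \cdot 2 = 0$)
$H{\left(D \right)} = 0$
$\left(E{\left(X,8 \right)} + 25\right) H{\left(2 \right)} = \left(\left(-2 - 8\right) + 25\right) 0 = \left(-10 + 25\right) 0 = 15 \cdot 0 = 0$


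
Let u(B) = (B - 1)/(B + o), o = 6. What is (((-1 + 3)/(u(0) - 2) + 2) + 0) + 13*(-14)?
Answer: -2352/13 ≈ -180.92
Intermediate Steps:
u(B) = (-1 + B)/(6 + B) (u(B) = (B - 1)/(B + 6) = (-1 + B)/(6 + B))
(((-1 + 3)/(u(0) - 2) + 2) + 0) + 13*(-14) = (((-1 + 3)/((-1 + 0)/(6 + 0) - 2) + 2) + 0) + 13*(-14) = ((2/(-1/6 - 2) + 2) + 0) - 182 = ((2/((⅙)*(-1) - 2) + 2) + 0) - 182 = ((2/(-⅙ - 2) + 2) + 0) - 182 = ((2/(-13/6) + 2) + 0) - 182 = ((2*(-6/13) + 2) + 0) - 182 = ((-12/13 + 2) + 0) - 182 = (14/13 + 0) - 182 = 14/13 - 182 = -2352/13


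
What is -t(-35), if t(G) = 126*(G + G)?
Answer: 8820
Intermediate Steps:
t(G) = 252*G (t(G) = 126*(2*G) = 252*G)
-t(-35) = -252*(-35) = -1*(-8820) = 8820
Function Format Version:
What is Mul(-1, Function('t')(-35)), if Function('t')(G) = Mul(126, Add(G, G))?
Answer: 8820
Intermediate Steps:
Function('t')(G) = Mul(252, G) (Function('t')(G) = Mul(126, Mul(2, G)) = Mul(252, G))
Mul(-1, Function('t')(-35)) = Mul(-1, Mul(252, -35)) = Mul(-1, -8820) = 8820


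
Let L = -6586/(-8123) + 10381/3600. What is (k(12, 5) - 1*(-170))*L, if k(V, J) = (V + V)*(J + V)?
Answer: 31221959807/14621400 ≈ 2135.4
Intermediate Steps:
k(V, J) = 2*V*(J + V) (k(V, J) = (2*V)*(J + V) = 2*V*(J + V))
L = 108034463/29242800 (L = -6586*(-1/8123) + 10381*(1/3600) = 6586/8123 + 10381/3600 = 108034463/29242800 ≈ 3.6944)
(k(12, 5) - 1*(-170))*L = (2*12*(5 + 12) - 1*(-170))*(108034463/29242800) = (2*12*17 + 170)*(108034463/29242800) = (408 + 170)*(108034463/29242800) = 578*(108034463/29242800) = 31221959807/14621400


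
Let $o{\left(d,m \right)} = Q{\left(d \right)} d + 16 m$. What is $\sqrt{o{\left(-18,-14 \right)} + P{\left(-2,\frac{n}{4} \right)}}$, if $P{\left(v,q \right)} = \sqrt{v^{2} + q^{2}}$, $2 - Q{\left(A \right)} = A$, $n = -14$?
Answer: $\frac{\sqrt{-2336 + 2 \sqrt{65}}}{2} \approx 24.083 i$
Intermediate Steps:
$Q{\left(A \right)} = 2 - A$
$o{\left(d,m \right)} = 16 m + d \left(2 - d\right)$ ($o{\left(d,m \right)} = \left(2 - d\right) d + 16 m = d \left(2 - d\right) + 16 m = 16 m + d \left(2 - d\right)$)
$P{\left(v,q \right)} = \sqrt{q^{2} + v^{2}}$
$\sqrt{o{\left(-18,-14 \right)} + P{\left(-2,\frac{n}{4} \right)}} = \sqrt{\left(16 \left(-14\right) - - 18 \left(-2 - 18\right)\right) + \sqrt{\left(- \frac{14}{4}\right)^{2} + \left(-2\right)^{2}}} = \sqrt{\left(-224 - \left(-18\right) \left(-20\right)\right) + \sqrt{\left(\left(-14\right) \frac{1}{4}\right)^{2} + 4}} = \sqrt{\left(-224 - 360\right) + \sqrt{\left(- \frac{7}{2}\right)^{2} + 4}} = \sqrt{-584 + \sqrt{\frac{49}{4} + 4}} = \sqrt{-584 + \sqrt{\frac{65}{4}}} = \sqrt{-584 + \frac{\sqrt{65}}{2}}$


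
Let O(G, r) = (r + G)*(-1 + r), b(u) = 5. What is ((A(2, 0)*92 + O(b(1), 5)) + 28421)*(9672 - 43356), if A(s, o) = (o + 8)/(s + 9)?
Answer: -10570274988/11 ≈ -9.6093e+8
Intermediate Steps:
A(s, o) = (8 + o)/(9 + s)
O(G, r) = (-1 + r)*(G + r) (O(G, r) = (G + r)*(-1 + r) = (-1 + r)*(G + r))
((A(2, 0)*92 + O(b(1), 5)) + 28421)*(9672 - 43356) = ((((8 + 0)/(9 + 2))*92 + (5² - 1*5 - 1*5 + 5*5)) + 28421)*(9672 - 43356) = (((8/11)*92 + (25 - 5 - 5 + 25)) + 28421)*(-33684) = ((((1/11)*8)*92 + 40) + 28421)*(-33684) = (((8/11)*92 + 40) + 28421)*(-33684) = ((736/11 + 40) + 28421)*(-33684) = (1176/11 + 28421)*(-33684) = (313807/11)*(-33684) = -10570274988/11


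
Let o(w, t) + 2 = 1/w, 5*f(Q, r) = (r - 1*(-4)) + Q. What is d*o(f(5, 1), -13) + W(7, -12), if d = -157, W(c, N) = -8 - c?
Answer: 441/2 ≈ 220.50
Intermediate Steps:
f(Q, r) = 4/5 + Q/5 + r/5 (f(Q, r) = ((r - 1*(-4)) + Q)/5 = ((r + 4) + Q)/5 = ((4 + r) + Q)/5 = (4 + Q + r)/5 = 4/5 + Q/5 + r/5)
o(w, t) = -2 + 1/w
d*o(f(5, 1), -13) + W(7, -12) = -157*(-2 + 1/(4/5 + (1/5)*5 + (1/5)*1)) + (-8 - 1*7) = -157*(-2 + 1/(4/5 + 1 + 1/5)) + (-8 - 7) = -157*(-2 + 1/2) - 15 = -157*(-3/2) - 15 = 471/2 - 15 = 441/2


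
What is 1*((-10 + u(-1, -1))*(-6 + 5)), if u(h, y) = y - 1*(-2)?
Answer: 9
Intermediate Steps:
u(h, y) = 2 + y (u(h, y) = y + 2 = 2 + y)
1*((-10 + u(-1, -1))*(-6 + 5)) = 1*((-10 + (2 - 1))*(-6 + 5)) = 1*((-10 + 1)*(-1)) = 1*(-9*(-1)) = 1*9 = 9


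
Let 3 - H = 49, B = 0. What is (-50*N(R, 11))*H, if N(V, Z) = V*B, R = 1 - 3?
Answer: 0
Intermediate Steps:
R = -2
H = -46 (H = 3 - 1*49 = 3 - 49 = -46)
N(V, Z) = 0 (N(V, Z) = V*0 = 0)
(-50*N(R, 11))*H = -50*0*(-46) = 0*(-46) = 0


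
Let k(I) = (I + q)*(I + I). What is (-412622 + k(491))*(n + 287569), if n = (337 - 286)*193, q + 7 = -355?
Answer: -85043176928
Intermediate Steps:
q = -362 (q = -7 - 355 = -362)
k(I) = 2*I*(-362 + I) (k(I) = (I - 362)*(I + I) = (-362 + I)*(2*I) = 2*I*(-362 + I))
n = 9843 (n = 51*193 = 9843)
(-412622 + k(491))*(n + 287569) = (-412622 + 2*491*(-362 + 491))*(9843 + 287569) = (-412622 + 2*491*129)*297412 = (-412622 + 126678)*297412 = -285944*297412 = -85043176928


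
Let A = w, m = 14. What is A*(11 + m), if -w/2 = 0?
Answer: 0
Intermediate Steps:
w = 0 (w = -2*0 = 0)
A = 0
A*(11 + m) = 0*(11 + 14) = 0*25 = 0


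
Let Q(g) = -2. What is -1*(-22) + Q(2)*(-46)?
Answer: 114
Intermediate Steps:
-1*(-22) + Q(2)*(-46) = -1*(-22) - 2*(-46) = 22 + 92 = 114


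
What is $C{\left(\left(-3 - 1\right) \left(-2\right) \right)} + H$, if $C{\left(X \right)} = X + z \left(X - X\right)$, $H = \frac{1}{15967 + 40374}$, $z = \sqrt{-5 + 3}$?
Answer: $\frac{450729}{56341} \approx 8.0$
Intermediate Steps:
$z = i \sqrt{2}$ ($z = \sqrt{-2} = i \sqrt{2} \approx 1.4142 i$)
$H = \frac{1}{56341} \approx 1.7749 \cdot 10^{-5}$
$C{\left(X \right)} = X$ ($C{\left(X \right)} = X + i \sqrt{2} \left(X - X\right) = X + i \sqrt{2} \cdot 0 = X + 0 = X$)
$C{\left(\left(-3 - 1\right) \left(-2\right) \right)} + H = \left(-3 - 1\right) \left(-2\right) + \frac{1}{56341} = \left(-4\right) \left(-2\right) + \frac{1}{56341} = 8 + \frac{1}{56341} = \frac{450729}{56341}$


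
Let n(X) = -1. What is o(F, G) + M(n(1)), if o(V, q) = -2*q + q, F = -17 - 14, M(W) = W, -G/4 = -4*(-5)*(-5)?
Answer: -401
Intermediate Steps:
G = 400 (G = -4*(-4*(-5))*(-5) = -80*(-5) = -4*(-100) = 400)
F = -31
o(V, q) = -q
o(F, G) + M(n(1)) = -1*400 - 1 = -400 - 1 = -401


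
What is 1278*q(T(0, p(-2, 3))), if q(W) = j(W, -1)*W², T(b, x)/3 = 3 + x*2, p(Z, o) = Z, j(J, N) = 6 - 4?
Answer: 23004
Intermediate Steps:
j(J, N) = 2
T(b, x) = 9 + 6*x (T(b, x) = 3*(3 + x*2) = 3*(3 + 2*x) = 9 + 6*x)
q(W) = 2*W²
1278*q(T(0, p(-2, 3))) = 1278*(2*(9 + 6*(-2))²) = 1278*(2*(9 - 12)²) = 1278*(2*(-3)²) = 1278*(2*9) = 1278*18 = 23004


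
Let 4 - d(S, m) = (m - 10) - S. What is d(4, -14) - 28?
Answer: 4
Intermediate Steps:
d(S, m) = 14 + S - m (d(S, m) = 4 - ((m - 10) - S) = 4 - ((-10 + m) - S) = 4 - (-10 + m - S) = 4 + (10 + S - m) = 14 + S - m)
d(4, -14) - 28 = (14 + 4 - 1*(-14)) - 28 = (14 + 4 + 14) - 28 = 32 - 28 = 4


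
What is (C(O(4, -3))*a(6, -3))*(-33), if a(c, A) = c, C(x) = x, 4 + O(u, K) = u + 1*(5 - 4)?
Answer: -198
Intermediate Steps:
O(u, K) = -3 + u (O(u, K) = -4 + (u + 1*(5 - 4)) = -4 + (u + 1*1) = -4 + (u + 1) = -4 + (1 + u) = -3 + u)
(C(O(4, -3))*a(6, -3))*(-33) = ((-3 + 4)*6)*(-33) = (1*6)*(-33) = 6*(-33) = -198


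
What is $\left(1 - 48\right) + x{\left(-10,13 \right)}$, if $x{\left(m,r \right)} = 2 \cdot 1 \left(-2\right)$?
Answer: $-51$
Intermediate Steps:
$x{\left(m,r \right)} = -4$ ($x{\left(m,r \right)} = 2 \left(-2\right) = -4$)
$\left(1 - 48\right) + x{\left(-10,13 \right)} = \left(1 - 48\right) - 4 = -47 - 4 = -51$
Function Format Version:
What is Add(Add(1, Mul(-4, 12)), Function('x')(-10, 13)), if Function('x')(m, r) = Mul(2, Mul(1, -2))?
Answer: -51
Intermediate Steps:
Function('x')(m, r) = -4 (Function('x')(m, r) = Mul(2, -2) = -4)
Add(Add(1, Mul(-4, 12)), Function('x')(-10, 13)) = Add(Add(1, Mul(-4, 12)), -4) = Add(Add(1, -48), -4) = Add(-47, -4) = -51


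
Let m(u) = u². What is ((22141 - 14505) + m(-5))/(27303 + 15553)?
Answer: 7661/42856 ≈ 0.17876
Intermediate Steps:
((22141 - 14505) + m(-5))/(27303 + 15553) = ((22141 - 14505) + (-5)²)/(27303 + 15553) = (7636 + 25)/42856 = 7661*(1/42856) = 7661/42856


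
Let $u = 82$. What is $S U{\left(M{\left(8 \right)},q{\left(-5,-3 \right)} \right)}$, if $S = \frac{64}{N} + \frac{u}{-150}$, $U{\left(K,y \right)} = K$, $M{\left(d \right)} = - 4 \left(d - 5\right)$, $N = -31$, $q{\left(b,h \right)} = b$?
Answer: $\frac{24284}{775} \approx 31.334$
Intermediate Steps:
$M{\left(d \right)} = 20 - 4 d$ ($M{\left(d \right)} = - 4 \left(-5 + d\right) = 20 - 4 d$)
$S = - \frac{6071}{2325}$ ($S = \frac{64}{-31} + \frac{82}{-150} = 64 \left(- \frac{1}{31}\right) + 82 \left(- \frac{1}{150}\right) = - \frac{64}{31} - \frac{41}{75} = - \frac{6071}{2325} \approx -2.6112$)
$S U{\left(M{\left(8 \right)},q{\left(-5,-3 \right)} \right)} = - \frac{6071 \left(20 - 32\right)}{2325} = \left(- \frac{6071}{2325}\right) \left(-12\right) = \frac{24284}{775}$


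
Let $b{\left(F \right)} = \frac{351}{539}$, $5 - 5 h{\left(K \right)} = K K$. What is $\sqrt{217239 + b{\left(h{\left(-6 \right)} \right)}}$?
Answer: $\frac{2 \sqrt{322003473}}{77} \approx 466.09$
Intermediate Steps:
$h{\left(K \right)} = 1 - \frac{K^{2}}{5}$ ($h{\left(K \right)} = 1 - \frac{K K}{5} = 1 - \frac{K^{2}}{5}$)
$b{\left(F \right)} = \frac{351}{539}$ ($b{\left(F \right)} = 351 \cdot \frac{1}{539} = \frac{351}{539}$)
$\sqrt{217239 + b{\left(h{\left(-6 \right)} \right)}} = \sqrt{217239 + \frac{351}{539}} = \sqrt{\frac{117092172}{539}} = \frac{2 \sqrt{322003473}}{77}$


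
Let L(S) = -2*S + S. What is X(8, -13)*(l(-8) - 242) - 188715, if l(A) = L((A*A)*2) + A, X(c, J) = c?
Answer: -191739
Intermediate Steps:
L(S) = -S
l(A) = A - 2*A**2 (l(A) = -A*A*2 + A = -A**2*2 + A = -2*A**2 + A = A - 2*A**2)
X(8, -13)*(l(-8) - 242) - 188715 = 8*(-8*(1 - 2*(-8)) - 242) - 188715 = 8*(-8*(1 + 16) - 242) - 188715 = 8*(-8*17 - 242) - 188715 = 8*(-136 - 242) - 188715 = 8*(-378) - 188715 = -3024 - 188715 = -191739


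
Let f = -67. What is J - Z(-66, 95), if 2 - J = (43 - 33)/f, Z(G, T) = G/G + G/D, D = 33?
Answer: 211/67 ≈ 3.1493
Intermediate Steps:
Z(G, T) = 1 + G/33 (Z(G, T) = G/G + G/33 = 1 + G*(1/33) = 1 + G/33)
J = 144/67 (J = 2 - (43 - 33)/(-67) = 2 - 10*(-1)/67 = 2 - 1*(-10/67) = 2 + 10/67 = 144/67 ≈ 2.1493)
J - Z(-66, 95) = 144/67 - (1 + (1/33)*(-66)) = 144/67 - (1 - 2) = 144/67 - 1*(-1) = 144/67 + 1 = 211/67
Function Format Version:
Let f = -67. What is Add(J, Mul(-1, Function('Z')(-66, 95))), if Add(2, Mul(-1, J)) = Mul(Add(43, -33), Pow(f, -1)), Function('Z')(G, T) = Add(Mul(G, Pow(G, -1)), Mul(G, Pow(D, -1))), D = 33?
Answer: Rational(211, 67) ≈ 3.1493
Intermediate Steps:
Function('Z')(G, T) = Add(1, Mul(Rational(1, 33), G)) (Function('Z')(G, T) = Add(Mul(G, Pow(G, -1)), Mul(G, Pow(33, -1))) = Add(1, Mul(G, Rational(1, 33))) = Add(1, Mul(Rational(1, 33), G)))
J = Rational(144, 67) (J = Add(2, Mul(-1, Mul(Add(43, -33), Pow(-67, -1)))) = Add(2, Mul(-1, Mul(10, Rational(-1, 67)))) = Add(2, Mul(-1, Rational(-10, 67))) = Add(2, Rational(10, 67)) = Rational(144, 67) ≈ 2.1493)
Add(J, Mul(-1, Function('Z')(-66, 95))) = Add(Rational(144, 67), Mul(-1, Add(1, Mul(Rational(1, 33), -66)))) = Add(Rational(144, 67), Mul(-1, Add(1, -2))) = Add(Rational(144, 67), Mul(-1, -1)) = Add(Rational(144, 67), 1) = Rational(211, 67)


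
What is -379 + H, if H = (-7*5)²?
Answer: 846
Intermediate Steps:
H = 1225 (H = (-35)² = 1225)
-379 + H = -379 + 1225 = 846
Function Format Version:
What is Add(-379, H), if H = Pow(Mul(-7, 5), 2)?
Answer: 846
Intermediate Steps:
H = 1225 (H = Pow(-35, 2) = 1225)
Add(-379, H) = Add(-379, 1225) = 846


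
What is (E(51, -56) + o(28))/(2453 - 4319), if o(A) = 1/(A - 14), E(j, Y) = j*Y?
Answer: 39983/26124 ≈ 1.5305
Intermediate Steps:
E(j, Y) = Y*j
o(A) = 1/(-14 + A)
(E(51, -56) + o(28))/(2453 - 4319) = (-56*51 + 1/(-14 + 28))/(2453 - 4319) = (-2856 + 1/14)/(-1866) = (-2856 + 1/14)*(-1/1866) = -39983/14*(-1/1866) = 39983/26124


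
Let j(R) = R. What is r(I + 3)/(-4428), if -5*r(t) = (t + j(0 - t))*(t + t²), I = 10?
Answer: 0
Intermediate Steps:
r(t) = 0 (r(t) = -(t + (0 - t))*(t + t²)/5 = -(t - t)*(t + t²)/5 = -0*(t + t²) = -⅕*0 = 0)
r(I + 3)/(-4428) = 0/(-4428) = 0*(-1/4428) = 0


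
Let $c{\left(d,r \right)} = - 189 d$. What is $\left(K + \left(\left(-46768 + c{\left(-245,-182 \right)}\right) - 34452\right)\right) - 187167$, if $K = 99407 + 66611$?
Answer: $-56064$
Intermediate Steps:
$K = 166018$
$\left(K + \left(\left(-46768 + c{\left(-245,-182 \right)}\right) - 34452\right)\right) - 187167 = \left(166018 - 34915\right) - 187167 = 131103 - 187167 = -56064$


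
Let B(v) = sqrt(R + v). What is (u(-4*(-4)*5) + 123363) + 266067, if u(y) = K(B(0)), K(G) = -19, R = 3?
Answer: 389411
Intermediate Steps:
B(v) = sqrt(3 + v)
u(y) = -19
(u(-4*(-4)*5) + 123363) + 266067 = (-19 + 123363) + 266067 = 123344 + 266067 = 389411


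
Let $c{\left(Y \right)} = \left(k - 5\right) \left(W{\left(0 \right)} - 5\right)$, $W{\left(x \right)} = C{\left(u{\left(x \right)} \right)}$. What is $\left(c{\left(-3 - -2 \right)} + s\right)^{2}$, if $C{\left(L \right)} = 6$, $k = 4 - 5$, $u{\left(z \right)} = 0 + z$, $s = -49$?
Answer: $3025$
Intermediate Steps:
$u{\left(z \right)} = z$
$k = -1$ ($k = 4 - 5 = -1$)
$W{\left(x \right)} = 6$
$c{\left(Y \right)} = -6$ ($c{\left(Y \right)} = \left(-1 - 5\right) \left(6 - 5\right) = \left(-6\right) 1 = -6$)
$\left(c{\left(-3 - -2 \right)} + s\right)^{2} = \left(-6 - 49\right)^{2} = \left(-55\right)^{2} = 3025$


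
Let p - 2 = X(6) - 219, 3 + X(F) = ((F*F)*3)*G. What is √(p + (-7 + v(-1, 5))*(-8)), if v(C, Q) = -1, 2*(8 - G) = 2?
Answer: 10*√6 ≈ 24.495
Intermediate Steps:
G = 7 (G = 8 - ½*2 = 8 - 1 = 7)
X(F) = -3 + 21*F² (X(F) = -3 + ((F*F)*3)*7 = -3 + (F²*3)*7 = -3 + (3*F²)*7 = -3 + 21*F²)
p = 536 (p = 2 + ((-3 + 21*6²) - 219) = 2 + ((-3 + 21*36) - 219) = 2 + ((-3 + 756) - 219) = 2 + (753 - 219) = 2 + 534 = 536)
√(p + (-7 + v(-1, 5))*(-8)) = √(536 + (-7 - 1)*(-8)) = √(536 - 8*(-8)) = √(536 + 64) = √600 = 10*√6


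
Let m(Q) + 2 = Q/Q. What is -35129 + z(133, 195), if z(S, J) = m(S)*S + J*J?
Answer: 2763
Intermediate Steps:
m(Q) = -1 (m(Q) = -2 + Q/Q = -2 + 1 = -1)
z(S, J) = J² - S (z(S, J) = -S + J*J = -S + J² = J² - S)
-35129 + z(133, 195) = -35129 + (195² - 1*133) = -35129 + (38025 - 133) = -35129 + 37892 = 2763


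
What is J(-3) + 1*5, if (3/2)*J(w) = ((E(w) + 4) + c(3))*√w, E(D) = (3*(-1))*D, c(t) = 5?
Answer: 5 + 12*I*√3 ≈ 5.0 + 20.785*I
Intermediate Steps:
E(D) = -3*D
J(w) = 2*√w*(9 - 3*w)/3 (J(w) = 2*(((-3*w + 4) + 5)*√w)/3 = 2*(((4 - 3*w) + 5)*√w)/3 = 2*((9 - 3*w)*√w)/3 = 2*(√w*(9 - 3*w))/3 = 2*√w*(9 - 3*w)/3)
J(-3) + 1*5 = 2*√(-3)*(3 - 1*(-3)) + 1*5 = 2*(I*√3)*(3 + 3) + 5 = 2*(I*√3)*6 + 5 = 12*I*√3 + 5 = 5 + 12*I*√3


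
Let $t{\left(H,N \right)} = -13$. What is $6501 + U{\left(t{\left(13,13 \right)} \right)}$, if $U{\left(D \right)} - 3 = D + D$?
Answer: $6478$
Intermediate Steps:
$U{\left(D \right)} = 3 + 2 D$ ($U{\left(D \right)} = 3 + \left(D + D\right) = 3 + 2 D$)
$6501 + U{\left(t{\left(13,13 \right)} \right)} = 6501 + \left(3 + 2 \left(-13\right)\right) = 6501 + \left(3 - 26\right) = 6501 - 23 = 6478$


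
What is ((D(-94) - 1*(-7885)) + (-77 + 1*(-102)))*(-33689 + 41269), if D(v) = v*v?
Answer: 125388360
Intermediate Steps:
D(v) = v**2
((D(-94) - 1*(-7885)) + (-77 + 1*(-102)))*(-33689 + 41269) = (((-94)**2 - 1*(-7885)) + (-77 + 1*(-102)))*(-33689 + 41269) = ((8836 + 7885) + (-77 - 102))*7580 = (16721 - 179)*7580 = 16542*7580 = 125388360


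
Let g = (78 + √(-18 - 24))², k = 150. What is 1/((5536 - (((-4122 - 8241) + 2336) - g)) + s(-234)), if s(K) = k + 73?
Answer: 1819/39790308 - 13*I*√42/39790308 ≈ 4.5715e-5 - 2.1173e-6*I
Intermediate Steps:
s(K) = 223 (s(K) = 150 + 73 = 223)
g = (78 + I*√42)² (g = (78 + √(-42))² = (78 + I*√42)² ≈ 6042.0 + 1011.0*I)
1/((5536 - (((-4122 - 8241) + 2336) - g)) + s(-234)) = 1/((5536 - (((-4122 - 8241) + 2336) - (78 + I*√42)²)) + 223) = 1/((5536 - ((-12363 + 2336) - (78 + I*√42)²)) + 223) = 1/((5536 - (-10027 - (78 + I*√42)²)) + 223) = 1/((5536 + (10027 + (78 + I*√42)²)) + 223) = 1/((15563 + (78 + I*√42)²) + 223) = 1/(15786 + (78 + I*√42)²)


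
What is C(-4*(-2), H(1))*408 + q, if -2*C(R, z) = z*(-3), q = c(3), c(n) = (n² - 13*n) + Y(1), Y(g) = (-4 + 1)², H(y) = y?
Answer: 591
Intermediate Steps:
Y(g) = 9 (Y(g) = (-3)² = 9)
c(n) = 9 + n² - 13*n (c(n) = (n² - 13*n) + 9 = 9 + n² - 13*n)
q = -21 (q = 9 + 3² - 13*3 = 9 + 9 - 39 = -21)
C(R, z) = 3*z/2 (C(R, z) = -z*(-3)/2 = -(-3)*z/2 = 3*z/2)
C(-4*(-2), H(1))*408 + q = ((3/2)*1)*408 - 21 = (3/2)*408 - 21 = 612 - 21 = 591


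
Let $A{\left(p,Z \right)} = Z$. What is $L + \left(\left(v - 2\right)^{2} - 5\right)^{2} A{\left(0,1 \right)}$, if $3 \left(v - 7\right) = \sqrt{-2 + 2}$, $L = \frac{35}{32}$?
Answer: $\frac{12835}{32} \approx 401.09$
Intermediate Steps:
$L = \frac{35}{32}$ ($L = 35 \cdot \frac{1}{32} = \frac{35}{32} \approx 1.0938$)
$v = 7$ ($v = 7 + \frac{\sqrt{-2 + 2}}{3} = 7 + \frac{\sqrt{0}}{3} = 7 + \frac{1}{3} \cdot 0 = 7 + 0 = 7$)
$L + \left(\left(v - 2\right)^{2} - 5\right)^{2} A{\left(0,1 \right)} = \frac{35}{32} + \left(\left(7 - 2\right)^{2} - 5\right)^{2} \cdot 1 = \frac{35}{32} + \left(5^{2} - 5\right)^{2} \cdot 1 = \frac{35}{32} + \left(25 - 5\right)^{2} \cdot 1 = \frac{35}{32} + 20^{2} \cdot 1 = \frac{35}{32} + 400 \cdot 1 = \frac{35}{32} + 400 = \frac{12835}{32}$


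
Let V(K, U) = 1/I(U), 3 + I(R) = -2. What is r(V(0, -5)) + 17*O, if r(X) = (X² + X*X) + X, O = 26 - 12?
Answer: 5947/25 ≈ 237.88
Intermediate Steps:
I(R) = -5 (I(R) = -3 - 2 = -5)
V(K, U) = -⅕ (V(K, U) = 1/(-5) = -⅕)
O = 14
r(X) = X + 2*X² (r(X) = (X² + X²) + X = 2*X² + X = X + 2*X²)
r(V(0, -5)) + 17*O = -(1 + 2*(-⅕))/5 + 17*14 = -(1 - ⅖)/5 + 238 = -⅕*⅗ + 238 = -3/25 + 238 = 5947/25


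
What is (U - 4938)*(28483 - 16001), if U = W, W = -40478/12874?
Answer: -397004301890/6437 ≈ -6.1675e+7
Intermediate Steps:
W = -20239/6437 (W = -40478*1/12874 = -20239/6437 ≈ -3.1442)
U = -20239/6437 ≈ -3.1442
(U - 4938)*(28483 - 16001) = (-20239/6437 - 4938)*(28483 - 16001) = -31806145/6437*12482 = -397004301890/6437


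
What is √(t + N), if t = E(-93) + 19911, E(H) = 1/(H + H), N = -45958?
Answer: I*√901122198/186 ≈ 161.39*I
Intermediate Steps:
E(H) = 1/(2*H)
t = 3703445/186 (t = (½)/(-93) + 19911 = (½)*(-1/93) + 19911 = -1/186 + 19911 = 3703445/186 ≈ 19911.)
√(t + N) = √(3703445/186 - 45958) = √(-4844743/186) = I*√901122198/186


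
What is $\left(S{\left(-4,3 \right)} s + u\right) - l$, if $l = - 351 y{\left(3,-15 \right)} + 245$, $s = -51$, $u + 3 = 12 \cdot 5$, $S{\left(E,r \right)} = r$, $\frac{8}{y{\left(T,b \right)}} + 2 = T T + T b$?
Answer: $- \frac{7883}{19} \approx -414.89$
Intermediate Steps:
$y{\left(T,b \right)} = \frac{8}{-2 + T^{2} + T b}$ ($y{\left(T,b \right)} = \frac{8}{-2 + \left(T T + T b\right)} = \frac{8}{-2 + \left(T^{2} + T b\right)} = \frac{8}{-2 + T^{2} + T b}$)
$u = 57$ ($u = -3 + 12 \cdot 5 = -3 + 60 = 57$)
$l = \frac{6059}{19}$ ($l = - 351 \frac{8}{-2 + 3^{2} + 3 \left(-15\right)} + 245 = - 351 \frac{8}{-2 + 9 - 45} + 245 = - 351 \frac{8}{-38} + 245 = - 351 \cdot 8 \left(- \frac{1}{38}\right) + 245 = \left(-351\right) \left(- \frac{4}{19}\right) + 245 = \frac{1404}{19} + 245 = \frac{6059}{19} \approx 318.89$)
$\left(S{\left(-4,3 \right)} s + u\right) - l = \left(3 \left(-51\right) + 57\right) - \frac{6059}{19} = \left(-153 + 57\right) - \frac{6059}{19} = -96 - \frac{6059}{19} = - \frac{7883}{19}$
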